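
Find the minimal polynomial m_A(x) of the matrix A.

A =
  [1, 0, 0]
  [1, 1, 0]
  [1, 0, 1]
x^2 - 2*x + 1

The characteristic polynomial is χ_A(x) = (x - 1)^3, so the eigenvalues are known. The minimal polynomial is
  m_A(x) = Π_λ (x − λ)^{k_λ}
where k_λ is the size of the *largest* Jordan block for λ (equivalently, the smallest k with (A − λI)^k v = 0 for every generalised eigenvector v of λ).

  λ = 1: largest Jordan block has size 2, contributing (x − 1)^2

So m_A(x) = (x - 1)^2 = x^2 - 2*x + 1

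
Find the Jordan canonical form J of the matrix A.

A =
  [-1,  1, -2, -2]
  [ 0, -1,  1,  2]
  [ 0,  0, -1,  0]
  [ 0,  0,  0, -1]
J_3(-1) ⊕ J_1(-1)

The characteristic polynomial is
  det(x·I − A) = x^4 + 4*x^3 + 6*x^2 + 4*x + 1 = (x + 1)^4

Eigenvalues and multiplicities (the geometric multiplicity of λ is n − rank(A − λI), which equals the number of Jordan blocks for λ):
  λ = -1: algebraic multiplicity = 4, geometric multiplicity = 2

Determining the block sizes for each eigenvalue:
  λ = -1: with am = 4 and gm = 2, the partition is not yet determined (e.g. several partitions of 4 into 2 parts exist). Let N = A − (-1)·I. Computing rank(N^1) = 2, rank(N^2) = 1, rank(N^3) = 0; the number of blocks of size ≥ j is rank(N^{j−1}) − rank(N^j), giving [2, 1, 1]. So we have 1 block(s) of size 3, 1 block(s) of size 1 → block sizes [3, 1]

Assembling the blocks gives a Jordan form
J =
  [-1,  1,  0,  0]
  [ 0, -1,  1,  0]
  [ 0,  0, -1,  0]
  [ 0,  0,  0, -1]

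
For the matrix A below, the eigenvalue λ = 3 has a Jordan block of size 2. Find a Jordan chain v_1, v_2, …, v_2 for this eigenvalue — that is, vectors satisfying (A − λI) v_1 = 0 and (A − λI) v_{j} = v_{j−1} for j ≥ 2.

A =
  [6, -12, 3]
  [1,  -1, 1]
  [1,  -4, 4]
A Jordan chain for λ = 3 of length 2:
v_1 = (3, 1, 1)ᵀ
v_2 = (1, 0, 0)ᵀ

Let N = A − (3)·I. We want v_2 with N^2 v_2 = 0 but N^1 v_2 ≠ 0; then v_{j-1} := N · v_j for j = 2, …, 2.

Pick v_2 = (1, 0, 0)ᵀ.
Then v_1 = N · v_2 = (3, 1, 1)ᵀ.

Sanity check: (A − (3)·I) v_1 = (0, 0, 0)ᵀ = 0. ✓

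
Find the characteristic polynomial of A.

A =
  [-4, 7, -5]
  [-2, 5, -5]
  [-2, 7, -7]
x^3 + 6*x^2 + 12*x + 8

Expanding det(x·I − A) (e.g. by cofactor expansion or by noting that A is similar to its Jordan form J, which has the same characteristic polynomial as A) gives
  χ_A(x) = x^3 + 6*x^2 + 12*x + 8
which factors as (x + 2)^3. The eigenvalues (with algebraic multiplicities) are λ = -2 with multiplicity 3.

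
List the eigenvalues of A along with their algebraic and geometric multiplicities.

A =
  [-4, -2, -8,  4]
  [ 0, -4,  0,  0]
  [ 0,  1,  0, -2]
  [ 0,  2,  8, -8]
λ = -4: alg = 4, geom = 3

Step 1 — factor the characteristic polynomial to read off the algebraic multiplicities:
  χ_A(x) = (x + 4)^4

Step 2 — compute geometric multiplicities via the rank-nullity identity g(λ) = n − rank(A − λI):
  rank(A − (-4)·I) = 1, so dim ker(A − (-4)·I) = n − 1 = 3

Summary:
  λ = -4: algebraic multiplicity = 4, geometric multiplicity = 3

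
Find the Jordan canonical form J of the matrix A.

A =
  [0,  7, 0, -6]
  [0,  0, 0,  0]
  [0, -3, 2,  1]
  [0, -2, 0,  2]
J_2(0) ⊕ J_2(2)

The characteristic polynomial is
  det(x·I − A) = x^4 - 4*x^3 + 4*x^2 = x^2*(x - 2)^2

Eigenvalues and multiplicities (the geometric multiplicity of λ is n − rank(A − λI), which equals the number of Jordan blocks for λ):
  λ = 0: algebraic multiplicity = 2, geometric multiplicity = 1
  λ = 2: algebraic multiplicity = 2, geometric multiplicity = 1

Determining the block sizes for each eigenvalue:
  λ = 0: one block (gm = 1), so the single block has size am = 2 → block sizes [2]
  λ = 2: one block (gm = 1), so the single block has size am = 2 → block sizes [2]

Assembling the blocks gives a Jordan form
J =
  [0, 1, 0, 0]
  [0, 0, 0, 0]
  [0, 0, 2, 1]
  [0, 0, 0, 2]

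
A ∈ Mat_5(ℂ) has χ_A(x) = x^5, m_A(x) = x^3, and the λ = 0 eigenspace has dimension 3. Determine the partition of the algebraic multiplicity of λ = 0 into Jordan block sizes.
Block sizes for λ = 0: [3, 1, 1]

Step 1 — from the characteristic polynomial, algebraic multiplicity of λ = 0 is 5. From dim ker(A − (0)·I) = 3, there are exactly 3 Jordan blocks for λ = 0.
Step 2 — from the minimal polynomial, the factor (x − 0)^3 tells us the largest block for λ = 0 has size 3.
Step 3 — with total size 5, 3 blocks, and largest block 3, the block sizes (in nonincreasing order) are [3, 1, 1].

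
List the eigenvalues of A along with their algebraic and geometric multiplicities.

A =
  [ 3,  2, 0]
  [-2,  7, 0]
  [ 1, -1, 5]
λ = 5: alg = 3, geom = 2

Step 1 — factor the characteristic polynomial to read off the algebraic multiplicities:
  χ_A(x) = (x - 5)^3

Step 2 — compute geometric multiplicities via the rank-nullity identity g(λ) = n − rank(A − λI):
  rank(A − (5)·I) = 1, so dim ker(A − (5)·I) = n − 1 = 2

Summary:
  λ = 5: algebraic multiplicity = 3, geometric multiplicity = 2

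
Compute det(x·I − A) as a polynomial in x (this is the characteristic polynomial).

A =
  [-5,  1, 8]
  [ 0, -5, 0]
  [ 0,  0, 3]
x^3 + 7*x^2 - 5*x - 75

Expanding det(x·I − A) (e.g. by cofactor expansion or by noting that A is similar to its Jordan form J, which has the same characteristic polynomial as A) gives
  χ_A(x) = x^3 + 7*x^2 - 5*x - 75
which factors as (x - 3)*(x + 5)^2. The eigenvalues (with algebraic multiplicities) are λ = -5 with multiplicity 2, λ = 3 with multiplicity 1.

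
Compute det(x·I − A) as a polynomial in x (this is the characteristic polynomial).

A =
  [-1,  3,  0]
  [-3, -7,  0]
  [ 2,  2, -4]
x^3 + 12*x^2 + 48*x + 64

Expanding det(x·I − A) (e.g. by cofactor expansion or by noting that A is similar to its Jordan form J, which has the same characteristic polynomial as A) gives
  χ_A(x) = x^3 + 12*x^2 + 48*x + 64
which factors as (x + 4)^3. The eigenvalues (with algebraic multiplicities) are λ = -4 with multiplicity 3.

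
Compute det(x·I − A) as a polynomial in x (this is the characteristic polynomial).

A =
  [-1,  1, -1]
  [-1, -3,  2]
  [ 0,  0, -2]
x^3 + 6*x^2 + 12*x + 8

Expanding det(x·I − A) (e.g. by cofactor expansion or by noting that A is similar to its Jordan form J, which has the same characteristic polynomial as A) gives
  χ_A(x) = x^3 + 6*x^2 + 12*x + 8
which factors as (x + 2)^3. The eigenvalues (with algebraic multiplicities) are λ = -2 with multiplicity 3.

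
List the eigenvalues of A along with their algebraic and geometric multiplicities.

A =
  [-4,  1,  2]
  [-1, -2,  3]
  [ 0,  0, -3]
λ = -3: alg = 3, geom = 1

Step 1 — factor the characteristic polynomial to read off the algebraic multiplicities:
  χ_A(x) = (x + 3)^3

Step 2 — compute geometric multiplicities via the rank-nullity identity g(λ) = n − rank(A − λI):
  rank(A − (-3)·I) = 2, so dim ker(A − (-3)·I) = n − 2 = 1

Summary:
  λ = -3: algebraic multiplicity = 3, geometric multiplicity = 1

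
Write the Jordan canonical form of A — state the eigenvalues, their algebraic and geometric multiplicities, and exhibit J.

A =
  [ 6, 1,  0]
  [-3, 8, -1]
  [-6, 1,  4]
J_3(6)

The characteristic polynomial is
  det(x·I − A) = x^3 - 18*x^2 + 108*x - 216 = (x - 6)^3

Eigenvalues and multiplicities (the geometric multiplicity of λ is n − rank(A − λI), which equals the number of Jordan blocks for λ):
  λ = 6: algebraic multiplicity = 3, geometric multiplicity = 1

Determining the block sizes for each eigenvalue:
  λ = 6: one block (gm = 1), so the single block has size am = 3 → block sizes [3]

Assembling the blocks gives a Jordan form
J =
  [6, 1, 0]
  [0, 6, 1]
  [0, 0, 6]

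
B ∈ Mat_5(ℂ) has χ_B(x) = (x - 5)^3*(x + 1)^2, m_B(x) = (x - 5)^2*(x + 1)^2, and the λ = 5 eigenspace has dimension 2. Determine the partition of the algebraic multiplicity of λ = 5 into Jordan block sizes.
Block sizes for λ = 5: [2, 1]

Step 1 — from the characteristic polynomial, algebraic multiplicity of λ = 5 is 3. From dim ker(B − (5)·I) = 2, there are exactly 2 Jordan blocks for λ = 5.
Step 2 — from the minimal polynomial, the factor (x − 5)^2 tells us the largest block for λ = 5 has size 2.
Step 3 — with total size 3, 2 blocks, and largest block 2, the block sizes (in nonincreasing order) are [2, 1].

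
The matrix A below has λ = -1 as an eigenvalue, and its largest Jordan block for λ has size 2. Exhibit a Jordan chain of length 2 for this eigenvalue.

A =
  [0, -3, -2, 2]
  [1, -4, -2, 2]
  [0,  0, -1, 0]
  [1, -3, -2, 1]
A Jordan chain for λ = -1 of length 2:
v_1 = (1, 1, 0, 1)ᵀ
v_2 = (1, 0, 0, 0)ᵀ

Let N = A − (-1)·I. We want v_2 with N^2 v_2 = 0 but N^1 v_2 ≠ 0; then v_{j-1} := N · v_j for j = 2, …, 2.

Pick v_2 = (1, 0, 0, 0)ᵀ.
Then v_1 = N · v_2 = (1, 1, 0, 1)ᵀ.

Sanity check: (A − (-1)·I) v_1 = (0, 0, 0, 0)ᵀ = 0. ✓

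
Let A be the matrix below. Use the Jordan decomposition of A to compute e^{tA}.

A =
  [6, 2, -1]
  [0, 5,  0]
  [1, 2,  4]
e^{tA} =
  [t*exp(5*t) + exp(5*t), 2*t*exp(5*t), -t*exp(5*t)]
  [0, exp(5*t), 0]
  [t*exp(5*t), 2*t*exp(5*t), -t*exp(5*t) + exp(5*t)]

Strategy: write A = P · J · P⁻¹ where J is a Jordan canonical form, so e^{tA} = P · e^{tJ} · P⁻¹, and e^{tJ} can be computed block-by-block.

A has Jordan form
J =
  [5, 1, 0]
  [0, 5, 0]
  [0, 0, 5]
(up to reordering of blocks).

Per-block formulas:
  For a 2×2 Jordan block J_2(5): exp(t · J_2(5)) = e^(5t)·(I + t·N), where N is the 2×2 nilpotent shift.
  For a 1×1 block at λ = 5: exp(t · [5]) = [e^(5t)].

After assembling e^{tJ} and conjugating by P, we get:

e^{tA} =
  [t*exp(5*t) + exp(5*t), 2*t*exp(5*t), -t*exp(5*t)]
  [0, exp(5*t), 0]
  [t*exp(5*t), 2*t*exp(5*t), -t*exp(5*t) + exp(5*t)]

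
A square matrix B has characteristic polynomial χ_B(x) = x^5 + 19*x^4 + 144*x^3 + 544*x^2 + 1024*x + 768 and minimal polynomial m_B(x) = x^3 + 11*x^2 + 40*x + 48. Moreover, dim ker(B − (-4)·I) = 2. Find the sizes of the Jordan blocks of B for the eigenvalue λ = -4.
Block sizes for λ = -4: [2, 2]

Step 1 — from the characteristic polynomial, algebraic multiplicity of λ = -4 is 4. From dim ker(B − (-4)·I) = 2, there are exactly 2 Jordan blocks for λ = -4.
Step 2 — from the minimal polynomial, the factor (x + 4)^2 tells us the largest block for λ = -4 has size 2.
Step 3 — with total size 4, 2 blocks, and largest block 2, the block sizes (in nonincreasing order) are [2, 2].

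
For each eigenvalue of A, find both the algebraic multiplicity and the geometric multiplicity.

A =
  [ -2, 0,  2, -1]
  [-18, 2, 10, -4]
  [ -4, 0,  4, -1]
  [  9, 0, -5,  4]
λ = 2: alg = 4, geom = 2

Step 1 — factor the characteristic polynomial to read off the algebraic multiplicities:
  χ_A(x) = (x - 2)^4

Step 2 — compute geometric multiplicities via the rank-nullity identity g(λ) = n − rank(A − λI):
  rank(A − (2)·I) = 2, so dim ker(A − (2)·I) = n − 2 = 2

Summary:
  λ = 2: algebraic multiplicity = 4, geometric multiplicity = 2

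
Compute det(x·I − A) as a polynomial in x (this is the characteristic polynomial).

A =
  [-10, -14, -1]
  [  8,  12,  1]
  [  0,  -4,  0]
x^3 - 2*x^2 - 4*x + 8

Expanding det(x·I − A) (e.g. by cofactor expansion or by noting that A is similar to its Jordan form J, which has the same characteristic polynomial as A) gives
  χ_A(x) = x^3 - 2*x^2 - 4*x + 8
which factors as (x - 2)^2*(x + 2). The eigenvalues (with algebraic multiplicities) are λ = -2 with multiplicity 1, λ = 2 with multiplicity 2.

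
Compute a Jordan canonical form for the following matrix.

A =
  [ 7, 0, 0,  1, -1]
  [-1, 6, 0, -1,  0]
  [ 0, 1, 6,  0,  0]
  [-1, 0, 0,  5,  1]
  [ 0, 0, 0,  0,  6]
J_3(6) ⊕ J_2(6)

The characteristic polynomial is
  det(x·I − A) = x^5 - 30*x^4 + 360*x^3 - 2160*x^2 + 6480*x - 7776 = (x - 6)^5

Eigenvalues and multiplicities (the geometric multiplicity of λ is n − rank(A − λI), which equals the number of Jordan blocks for λ):
  λ = 6: algebraic multiplicity = 5, geometric multiplicity = 2

Determining the block sizes for each eigenvalue:
  λ = 6: with am = 5 and gm = 2, the partition is not yet determined (e.g. several partitions of 5 into 2 parts exist). Let N = A − (6)·I. Computing rank(N^1) = 3, rank(N^2) = 1, rank(N^3) = 0; the number of blocks of size ≥ j is rank(N^{j−1}) − rank(N^j), giving [2, 2, 1]. So we have 1 block(s) of size 3, 1 block(s) of size 2 → block sizes [3, 2]

Assembling the blocks gives a Jordan form
J =
  [6, 1, 0, 0, 0]
  [0, 6, 1, 0, 0]
  [0, 0, 6, 0, 0]
  [0, 0, 0, 6, 1]
  [0, 0, 0, 0, 6]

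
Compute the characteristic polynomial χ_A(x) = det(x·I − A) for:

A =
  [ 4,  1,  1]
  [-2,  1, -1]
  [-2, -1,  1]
x^3 - 6*x^2 + 12*x - 8

Expanding det(x·I − A) (e.g. by cofactor expansion or by noting that A is similar to its Jordan form J, which has the same characteristic polynomial as A) gives
  χ_A(x) = x^3 - 6*x^2 + 12*x - 8
which factors as (x - 2)^3. The eigenvalues (with algebraic multiplicities) are λ = 2 with multiplicity 3.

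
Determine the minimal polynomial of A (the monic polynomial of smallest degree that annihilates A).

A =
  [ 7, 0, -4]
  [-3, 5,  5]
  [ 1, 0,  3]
x^3 - 15*x^2 + 75*x - 125

The characteristic polynomial is χ_A(x) = (x - 5)^3, so the eigenvalues are known. The minimal polynomial is
  m_A(x) = Π_λ (x − λ)^{k_λ}
where k_λ is the size of the *largest* Jordan block for λ (equivalently, the smallest k with (A − λI)^k v = 0 for every generalised eigenvector v of λ).

  λ = 5: largest Jordan block has size 3, contributing (x − 5)^3

So m_A(x) = (x - 5)^3 = x^3 - 15*x^2 + 75*x - 125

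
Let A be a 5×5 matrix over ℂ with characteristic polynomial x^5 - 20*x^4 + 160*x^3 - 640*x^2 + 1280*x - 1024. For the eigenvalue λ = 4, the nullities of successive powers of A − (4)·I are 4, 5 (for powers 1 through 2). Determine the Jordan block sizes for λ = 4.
Block sizes for λ = 4: [2, 1, 1, 1]

From the dimensions of kernels of powers, the number of Jordan blocks of size at least j is d_j − d_{j−1} where d_j = dim ker(N^j) (with d_0 = 0). Computing the differences gives [4, 1].
The number of blocks of size exactly k is (#blocks of size ≥ k) − (#blocks of size ≥ k + 1), so the partition is: 3 block(s) of size 1, 1 block(s) of size 2.
In nonincreasing order the block sizes are [2, 1, 1, 1].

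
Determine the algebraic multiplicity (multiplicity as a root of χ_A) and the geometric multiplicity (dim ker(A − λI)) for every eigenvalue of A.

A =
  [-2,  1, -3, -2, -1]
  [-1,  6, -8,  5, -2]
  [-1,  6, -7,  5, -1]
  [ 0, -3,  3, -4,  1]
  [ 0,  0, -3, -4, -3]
λ = -2: alg = 5, geom = 2

Step 1 — factor the characteristic polynomial to read off the algebraic multiplicities:
  χ_A(x) = (x + 2)^5

Step 2 — compute geometric multiplicities via the rank-nullity identity g(λ) = n − rank(A − λI):
  rank(A − (-2)·I) = 3, so dim ker(A − (-2)·I) = n − 3 = 2

Summary:
  λ = -2: algebraic multiplicity = 5, geometric multiplicity = 2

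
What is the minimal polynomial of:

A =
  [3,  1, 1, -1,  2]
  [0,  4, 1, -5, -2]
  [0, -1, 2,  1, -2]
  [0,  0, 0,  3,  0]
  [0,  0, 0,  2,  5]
x^3 - 11*x^2 + 39*x - 45

The characteristic polynomial is χ_A(x) = (x - 5)*(x - 3)^4, so the eigenvalues are known. The minimal polynomial is
  m_A(x) = Π_λ (x − λ)^{k_λ}
where k_λ is the size of the *largest* Jordan block for λ (equivalently, the smallest k with (A − λI)^k v = 0 for every generalised eigenvector v of λ).

  λ = 3: largest Jordan block has size 2, contributing (x − 3)^2
  λ = 5: largest Jordan block has size 1, contributing (x − 5)

So m_A(x) = (x - 5)*(x - 3)^2 = x^3 - 11*x^2 + 39*x - 45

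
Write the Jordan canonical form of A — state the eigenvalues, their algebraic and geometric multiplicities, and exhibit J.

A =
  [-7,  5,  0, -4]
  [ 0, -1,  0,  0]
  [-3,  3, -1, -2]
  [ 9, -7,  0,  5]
J_3(-1) ⊕ J_1(-1)

The characteristic polynomial is
  det(x·I − A) = x^4 + 4*x^3 + 6*x^2 + 4*x + 1 = (x + 1)^4

Eigenvalues and multiplicities (the geometric multiplicity of λ is n − rank(A − λI), which equals the number of Jordan blocks for λ):
  λ = -1: algebraic multiplicity = 4, geometric multiplicity = 2

Determining the block sizes for each eigenvalue:
  λ = -1: with am = 4 and gm = 2, the partition is not yet determined (e.g. several partitions of 4 into 2 parts exist). Let N = A − (-1)·I. Computing rank(N^1) = 2, rank(N^2) = 1, rank(N^3) = 0; the number of blocks of size ≥ j is rank(N^{j−1}) − rank(N^j), giving [2, 1, 1]. So we have 1 block(s) of size 3, 1 block(s) of size 1 → block sizes [3, 1]

Assembling the blocks gives a Jordan form
J =
  [-1,  1,  0,  0]
  [ 0, -1,  1,  0]
  [ 0,  0, -1,  0]
  [ 0,  0,  0, -1]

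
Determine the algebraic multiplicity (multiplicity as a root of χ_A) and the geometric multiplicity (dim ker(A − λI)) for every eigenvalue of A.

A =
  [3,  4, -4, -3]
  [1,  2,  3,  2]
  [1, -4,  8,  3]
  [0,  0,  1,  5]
λ = 4: alg = 3, geom = 1; λ = 6: alg = 1, geom = 1

Step 1 — factor the characteristic polynomial to read off the algebraic multiplicities:
  χ_A(x) = (x - 6)*(x - 4)^3

Step 2 — compute geometric multiplicities via the rank-nullity identity g(λ) = n − rank(A − λI):
  rank(A − (4)·I) = 3, so dim ker(A − (4)·I) = n − 3 = 1
  rank(A − (6)·I) = 3, so dim ker(A − (6)·I) = n − 3 = 1

Summary:
  λ = 4: algebraic multiplicity = 3, geometric multiplicity = 1
  λ = 6: algebraic multiplicity = 1, geometric multiplicity = 1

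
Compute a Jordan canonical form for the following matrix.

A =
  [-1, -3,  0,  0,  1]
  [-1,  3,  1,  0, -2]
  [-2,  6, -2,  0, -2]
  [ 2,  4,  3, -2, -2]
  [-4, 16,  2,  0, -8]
J_3(-2) ⊕ J_2(-2)

The characteristic polynomial is
  det(x·I − A) = x^5 + 10*x^4 + 40*x^3 + 80*x^2 + 80*x + 32 = (x + 2)^5

Eigenvalues and multiplicities (the geometric multiplicity of λ is n − rank(A − λI), which equals the number of Jordan blocks for λ):
  λ = -2: algebraic multiplicity = 5, geometric multiplicity = 2

Determining the block sizes for each eigenvalue:
  λ = -2: with am = 5 and gm = 2, the partition is not yet determined (e.g. several partitions of 5 into 2 parts exist). Let N = A − (-2)·I. Computing rank(N^1) = 3, rank(N^2) = 1, rank(N^3) = 0; the number of blocks of size ≥ j is rank(N^{j−1}) − rank(N^j), giving [2, 2, 1]. So we have 1 block(s) of size 3, 1 block(s) of size 2 → block sizes [3, 2]

Assembling the blocks gives a Jordan form
J =
  [-2,  1,  0,  0,  0]
  [ 0, -2,  1,  0,  0]
  [ 0,  0, -2,  0,  0]
  [ 0,  0,  0, -2,  1]
  [ 0,  0,  0,  0, -2]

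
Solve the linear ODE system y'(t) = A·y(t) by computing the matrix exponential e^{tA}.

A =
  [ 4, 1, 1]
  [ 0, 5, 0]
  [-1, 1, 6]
e^{tA} =
  [-t*exp(5*t) + exp(5*t), t*exp(5*t), t*exp(5*t)]
  [0, exp(5*t), 0]
  [-t*exp(5*t), t*exp(5*t), t*exp(5*t) + exp(5*t)]

Strategy: write A = P · J · P⁻¹ where J is a Jordan canonical form, so e^{tA} = P · e^{tJ} · P⁻¹, and e^{tJ} can be computed block-by-block.

A has Jordan form
J =
  [5, 1, 0]
  [0, 5, 0]
  [0, 0, 5]
(up to reordering of blocks).

Per-block formulas:
  For a 2×2 Jordan block J_2(5): exp(t · J_2(5)) = e^(5t)·(I + t·N), where N is the 2×2 nilpotent shift.
  For a 1×1 block at λ = 5: exp(t · [5]) = [e^(5t)].

After assembling e^{tJ} and conjugating by P, we get:

e^{tA} =
  [-t*exp(5*t) + exp(5*t), t*exp(5*t), t*exp(5*t)]
  [0, exp(5*t), 0]
  [-t*exp(5*t), t*exp(5*t), t*exp(5*t) + exp(5*t)]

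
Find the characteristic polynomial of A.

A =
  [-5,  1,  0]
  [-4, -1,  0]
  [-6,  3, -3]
x^3 + 9*x^2 + 27*x + 27

Expanding det(x·I − A) (e.g. by cofactor expansion or by noting that A is similar to its Jordan form J, which has the same characteristic polynomial as A) gives
  χ_A(x) = x^3 + 9*x^2 + 27*x + 27
which factors as (x + 3)^3. The eigenvalues (with algebraic multiplicities) are λ = -3 with multiplicity 3.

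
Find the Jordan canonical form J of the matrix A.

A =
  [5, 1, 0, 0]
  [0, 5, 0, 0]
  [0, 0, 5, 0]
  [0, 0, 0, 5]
J_2(5) ⊕ J_1(5) ⊕ J_1(5)

The characteristic polynomial is
  det(x·I − A) = x^4 - 20*x^3 + 150*x^2 - 500*x + 625 = (x - 5)^4

Eigenvalues and multiplicities (the geometric multiplicity of λ is n − rank(A − λI), which equals the number of Jordan blocks for λ):
  λ = 5: algebraic multiplicity = 4, geometric multiplicity = 3

Determining the block sizes for each eigenvalue:
  λ = 5: 3 blocks summing to 4 forces exactly one block of size 2 and the rest size 1 → block sizes [2, 1, 1]

Assembling the blocks gives a Jordan form
J =
  [5, 1, 0, 0]
  [0, 5, 0, 0]
  [0, 0, 5, 0]
  [0, 0, 0, 5]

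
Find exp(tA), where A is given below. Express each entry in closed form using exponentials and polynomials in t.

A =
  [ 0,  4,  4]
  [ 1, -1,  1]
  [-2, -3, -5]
e^{tA} =
  [2*t*exp(-2*t) + exp(-2*t), 4*t*exp(-2*t), 4*t*exp(-2*t)]
  [t^2*exp(-2*t)/2 + t*exp(-2*t), t^2*exp(-2*t) + t*exp(-2*t) + exp(-2*t), t^2*exp(-2*t) + t*exp(-2*t)]
  [-t^2*exp(-2*t)/2 - 2*t*exp(-2*t), -t^2*exp(-2*t) - 3*t*exp(-2*t), -t^2*exp(-2*t) - 3*t*exp(-2*t) + exp(-2*t)]

Strategy: write A = P · J · P⁻¹ where J is a Jordan canonical form, so e^{tA} = P · e^{tJ} · P⁻¹, and e^{tJ} can be computed block-by-block.

A has Jordan form
J =
  [-2,  1,  0]
  [ 0, -2,  1]
  [ 0,  0, -2]
(up to reordering of blocks).

Per-block formulas:
  For a 3×3 Jordan block J_3(-2): exp(t · J_3(-2)) = e^(-2t)·(I + t·N + (t^2/2)·N^2), where N is the 3×3 nilpotent shift.

After assembling e^{tJ} and conjugating by P, we get:

e^{tA} =
  [2*t*exp(-2*t) + exp(-2*t), 4*t*exp(-2*t), 4*t*exp(-2*t)]
  [t^2*exp(-2*t)/2 + t*exp(-2*t), t^2*exp(-2*t) + t*exp(-2*t) + exp(-2*t), t^2*exp(-2*t) + t*exp(-2*t)]
  [-t^2*exp(-2*t)/2 - 2*t*exp(-2*t), -t^2*exp(-2*t) - 3*t*exp(-2*t), -t^2*exp(-2*t) - 3*t*exp(-2*t) + exp(-2*t)]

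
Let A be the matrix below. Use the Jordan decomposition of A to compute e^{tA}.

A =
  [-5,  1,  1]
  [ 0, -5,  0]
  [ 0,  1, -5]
e^{tA} =
  [exp(-5*t), t^2*exp(-5*t)/2 + t*exp(-5*t), t*exp(-5*t)]
  [0, exp(-5*t), 0]
  [0, t*exp(-5*t), exp(-5*t)]

Strategy: write A = P · J · P⁻¹ where J is a Jordan canonical form, so e^{tA} = P · e^{tJ} · P⁻¹, and e^{tJ} can be computed block-by-block.

A has Jordan form
J =
  [-5,  1,  0]
  [ 0, -5,  1]
  [ 0,  0, -5]
(up to reordering of blocks).

Per-block formulas:
  For a 3×3 Jordan block J_3(-5): exp(t · J_3(-5)) = e^(-5t)·(I + t·N + (t^2/2)·N^2), where N is the 3×3 nilpotent shift.

After assembling e^{tJ} and conjugating by P, we get:

e^{tA} =
  [exp(-5*t), t^2*exp(-5*t)/2 + t*exp(-5*t), t*exp(-5*t)]
  [0, exp(-5*t), 0]
  [0, t*exp(-5*t), exp(-5*t)]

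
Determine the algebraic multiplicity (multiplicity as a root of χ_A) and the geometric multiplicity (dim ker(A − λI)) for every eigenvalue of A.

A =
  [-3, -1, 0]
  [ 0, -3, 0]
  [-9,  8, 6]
λ = -3: alg = 2, geom = 1; λ = 6: alg = 1, geom = 1

Step 1 — factor the characteristic polynomial to read off the algebraic multiplicities:
  χ_A(x) = (x - 6)*(x + 3)^2

Step 2 — compute geometric multiplicities via the rank-nullity identity g(λ) = n − rank(A − λI):
  rank(A − (-3)·I) = 2, so dim ker(A − (-3)·I) = n − 2 = 1
  rank(A − (6)·I) = 2, so dim ker(A − (6)·I) = n − 2 = 1

Summary:
  λ = -3: algebraic multiplicity = 2, geometric multiplicity = 1
  λ = 6: algebraic multiplicity = 1, geometric multiplicity = 1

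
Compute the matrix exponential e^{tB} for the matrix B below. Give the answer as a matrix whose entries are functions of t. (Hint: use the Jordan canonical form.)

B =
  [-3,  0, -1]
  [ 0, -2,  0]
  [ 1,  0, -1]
e^{tB} =
  [-t*exp(-2*t) + exp(-2*t), 0, -t*exp(-2*t)]
  [0, exp(-2*t), 0]
  [t*exp(-2*t), 0, t*exp(-2*t) + exp(-2*t)]

Strategy: write B = P · J · P⁻¹ where J is a Jordan canonical form, so e^{tB} = P · e^{tJ} · P⁻¹, and e^{tJ} can be computed block-by-block.

B has Jordan form
J =
  [-2,  1,  0]
  [ 0, -2,  0]
  [ 0,  0, -2]
(up to reordering of blocks).

Per-block formulas:
  For a 1×1 block at λ = -2: exp(t · [-2]) = [e^(-2t)].
  For a 2×2 Jordan block J_2(-2): exp(t · J_2(-2)) = e^(-2t)·(I + t·N), where N is the 2×2 nilpotent shift.

After assembling e^{tJ} and conjugating by P, we get:

e^{tB} =
  [-t*exp(-2*t) + exp(-2*t), 0, -t*exp(-2*t)]
  [0, exp(-2*t), 0]
  [t*exp(-2*t), 0, t*exp(-2*t) + exp(-2*t)]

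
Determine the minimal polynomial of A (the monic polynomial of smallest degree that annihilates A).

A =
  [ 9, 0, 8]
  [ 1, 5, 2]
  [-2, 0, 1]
x^2 - 10*x + 25

The characteristic polynomial is χ_A(x) = (x - 5)^3, so the eigenvalues are known. The minimal polynomial is
  m_A(x) = Π_λ (x − λ)^{k_λ}
where k_λ is the size of the *largest* Jordan block for λ (equivalently, the smallest k with (A − λI)^k v = 0 for every generalised eigenvector v of λ).

  λ = 5: largest Jordan block has size 2, contributing (x − 5)^2

So m_A(x) = (x - 5)^2 = x^2 - 10*x + 25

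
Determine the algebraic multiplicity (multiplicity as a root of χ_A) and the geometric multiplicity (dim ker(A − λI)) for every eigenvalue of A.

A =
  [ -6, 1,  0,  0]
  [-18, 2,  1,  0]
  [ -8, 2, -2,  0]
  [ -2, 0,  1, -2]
λ = -2: alg = 4, geom = 2

Step 1 — factor the characteristic polynomial to read off the algebraic multiplicities:
  χ_A(x) = (x + 2)^4

Step 2 — compute geometric multiplicities via the rank-nullity identity g(λ) = n − rank(A − λI):
  rank(A − (-2)·I) = 2, so dim ker(A − (-2)·I) = n − 2 = 2

Summary:
  λ = -2: algebraic multiplicity = 4, geometric multiplicity = 2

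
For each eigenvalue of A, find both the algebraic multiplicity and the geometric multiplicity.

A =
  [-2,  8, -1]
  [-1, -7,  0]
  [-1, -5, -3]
λ = -4: alg = 3, geom = 1

Step 1 — factor the characteristic polynomial to read off the algebraic multiplicities:
  χ_A(x) = (x + 4)^3

Step 2 — compute geometric multiplicities via the rank-nullity identity g(λ) = n − rank(A − λI):
  rank(A − (-4)·I) = 2, so dim ker(A − (-4)·I) = n − 2 = 1

Summary:
  λ = -4: algebraic multiplicity = 3, geometric multiplicity = 1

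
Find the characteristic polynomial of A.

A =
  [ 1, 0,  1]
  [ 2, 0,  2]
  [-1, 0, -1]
x^3

Expanding det(x·I − A) (e.g. by cofactor expansion or by noting that A is similar to its Jordan form J, which has the same characteristic polynomial as A) gives
  χ_A(x) = x^3
which factors as x^3. The eigenvalues (with algebraic multiplicities) are λ = 0 with multiplicity 3.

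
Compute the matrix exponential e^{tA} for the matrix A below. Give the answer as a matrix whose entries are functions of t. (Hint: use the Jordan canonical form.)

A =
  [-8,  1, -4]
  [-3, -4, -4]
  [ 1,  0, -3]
e^{tA} =
  [t^2*exp(-5*t) - 3*t*exp(-5*t) + exp(-5*t), -t^2*exp(-5*t) + t*exp(-5*t), -4*t*exp(-5*t)]
  [t^2*exp(-5*t) - 3*t*exp(-5*t), -t^2*exp(-5*t) + t*exp(-5*t) + exp(-5*t), -4*t*exp(-5*t)]
  [-t^2*exp(-5*t)/2 + t*exp(-5*t), t^2*exp(-5*t)/2, 2*t*exp(-5*t) + exp(-5*t)]

Strategy: write A = P · J · P⁻¹ where J is a Jordan canonical form, so e^{tA} = P · e^{tJ} · P⁻¹, and e^{tJ} can be computed block-by-block.

A has Jordan form
J =
  [-5,  1,  0]
  [ 0, -5,  1]
  [ 0,  0, -5]
(up to reordering of blocks).

Per-block formulas:
  For a 3×3 Jordan block J_3(-5): exp(t · J_3(-5)) = e^(-5t)·(I + t·N + (t^2/2)·N^2), where N is the 3×3 nilpotent shift.

After assembling e^{tJ} and conjugating by P, we get:

e^{tA} =
  [t^2*exp(-5*t) - 3*t*exp(-5*t) + exp(-5*t), -t^2*exp(-5*t) + t*exp(-5*t), -4*t*exp(-5*t)]
  [t^2*exp(-5*t) - 3*t*exp(-5*t), -t^2*exp(-5*t) + t*exp(-5*t) + exp(-5*t), -4*t*exp(-5*t)]
  [-t^2*exp(-5*t)/2 + t*exp(-5*t), t^2*exp(-5*t)/2, 2*t*exp(-5*t) + exp(-5*t)]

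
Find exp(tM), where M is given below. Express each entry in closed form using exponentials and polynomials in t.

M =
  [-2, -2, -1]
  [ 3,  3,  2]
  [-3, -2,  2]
e^{tM} =
  [3*t^2*exp(t) - 3*t*exp(t) + exp(t), 2*t^2*exp(t) - 2*t*exp(t), -t^2*exp(t) - t*exp(t)]
  [-9*t^2*exp(t)/2 + 3*t*exp(t), -3*t^2*exp(t) + 2*t*exp(t) + exp(t), 3*t^2*exp(t)/2 + 2*t*exp(t)]
  [-3*t*exp(t), -2*t*exp(t), t*exp(t) + exp(t)]

Strategy: write M = P · J · P⁻¹ where J is a Jordan canonical form, so e^{tM} = P · e^{tJ} · P⁻¹, and e^{tJ} can be computed block-by-block.

M has Jordan form
J =
  [1, 1, 0]
  [0, 1, 1]
  [0, 0, 1]
(up to reordering of blocks).

Per-block formulas:
  For a 3×3 Jordan block J_3(1): exp(t · J_3(1)) = e^(1t)·(I + t·N + (t^2/2)·N^2), where N is the 3×3 nilpotent shift.

After assembling e^{tJ} and conjugating by P, we get:

e^{tM} =
  [3*t^2*exp(t) - 3*t*exp(t) + exp(t), 2*t^2*exp(t) - 2*t*exp(t), -t^2*exp(t) - t*exp(t)]
  [-9*t^2*exp(t)/2 + 3*t*exp(t), -3*t^2*exp(t) + 2*t*exp(t) + exp(t), 3*t^2*exp(t)/2 + 2*t*exp(t)]
  [-3*t*exp(t), -2*t*exp(t), t*exp(t) + exp(t)]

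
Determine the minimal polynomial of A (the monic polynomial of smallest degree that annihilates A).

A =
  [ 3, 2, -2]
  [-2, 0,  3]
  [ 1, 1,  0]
x^3 - 3*x^2 + 3*x - 1

The characteristic polynomial is χ_A(x) = (x - 1)^3, so the eigenvalues are known. The minimal polynomial is
  m_A(x) = Π_λ (x − λ)^{k_λ}
where k_λ is the size of the *largest* Jordan block for λ (equivalently, the smallest k with (A − λI)^k v = 0 for every generalised eigenvector v of λ).

  λ = 1: largest Jordan block has size 3, contributing (x − 1)^3

So m_A(x) = (x - 1)^3 = x^3 - 3*x^2 + 3*x - 1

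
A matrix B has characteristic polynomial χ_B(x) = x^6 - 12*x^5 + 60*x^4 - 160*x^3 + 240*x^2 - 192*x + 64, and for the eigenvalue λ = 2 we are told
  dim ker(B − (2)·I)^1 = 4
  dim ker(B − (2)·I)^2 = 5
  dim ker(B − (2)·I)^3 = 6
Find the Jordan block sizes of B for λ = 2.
Block sizes for λ = 2: [3, 1, 1, 1]

From the dimensions of kernels of powers, the number of Jordan blocks of size at least j is d_j − d_{j−1} where d_j = dim ker(N^j) (with d_0 = 0). Computing the differences gives [4, 1, 1].
The number of blocks of size exactly k is (#blocks of size ≥ k) − (#blocks of size ≥ k + 1), so the partition is: 3 block(s) of size 1, 1 block(s) of size 3.
In nonincreasing order the block sizes are [3, 1, 1, 1].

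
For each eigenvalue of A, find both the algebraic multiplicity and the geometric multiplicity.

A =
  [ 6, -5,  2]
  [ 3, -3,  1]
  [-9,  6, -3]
λ = 0: alg = 3, geom = 1

Step 1 — factor the characteristic polynomial to read off the algebraic multiplicities:
  χ_A(x) = x^3

Step 2 — compute geometric multiplicities via the rank-nullity identity g(λ) = n − rank(A − λI):
  rank(A − (0)·I) = 2, so dim ker(A − (0)·I) = n − 2 = 1

Summary:
  λ = 0: algebraic multiplicity = 3, geometric multiplicity = 1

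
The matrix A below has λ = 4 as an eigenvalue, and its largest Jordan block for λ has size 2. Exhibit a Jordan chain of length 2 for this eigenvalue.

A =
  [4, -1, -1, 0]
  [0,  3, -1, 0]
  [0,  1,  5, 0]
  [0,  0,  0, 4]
A Jordan chain for λ = 4 of length 2:
v_1 = (-1, -1, 1, 0)ᵀ
v_2 = (0, 1, 0, 0)ᵀ

Let N = A − (4)·I. We want v_2 with N^2 v_2 = 0 but N^1 v_2 ≠ 0; then v_{j-1} := N · v_j for j = 2, …, 2.

Pick v_2 = (0, 1, 0, 0)ᵀ.
Then v_1 = N · v_2 = (-1, -1, 1, 0)ᵀ.

Sanity check: (A − (4)·I) v_1 = (0, 0, 0, 0)ᵀ = 0. ✓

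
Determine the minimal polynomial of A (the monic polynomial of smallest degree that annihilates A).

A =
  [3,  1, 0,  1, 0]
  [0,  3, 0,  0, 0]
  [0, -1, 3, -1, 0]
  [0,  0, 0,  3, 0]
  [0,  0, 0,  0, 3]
x^2 - 6*x + 9

The characteristic polynomial is χ_A(x) = (x - 3)^5, so the eigenvalues are known. The minimal polynomial is
  m_A(x) = Π_λ (x − λ)^{k_λ}
where k_λ is the size of the *largest* Jordan block for λ (equivalently, the smallest k with (A − λI)^k v = 0 for every generalised eigenvector v of λ).

  λ = 3: largest Jordan block has size 2, contributing (x − 3)^2

So m_A(x) = (x - 3)^2 = x^2 - 6*x + 9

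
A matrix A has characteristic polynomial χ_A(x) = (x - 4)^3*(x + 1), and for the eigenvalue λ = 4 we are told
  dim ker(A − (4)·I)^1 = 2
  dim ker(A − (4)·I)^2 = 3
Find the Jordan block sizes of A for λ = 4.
Block sizes for λ = 4: [2, 1]

From the dimensions of kernels of powers, the number of Jordan blocks of size at least j is d_j − d_{j−1} where d_j = dim ker(N^j) (with d_0 = 0). Computing the differences gives [2, 1].
The number of blocks of size exactly k is (#blocks of size ≥ k) − (#blocks of size ≥ k + 1), so the partition is: 1 block(s) of size 1, 1 block(s) of size 2.
In nonincreasing order the block sizes are [2, 1].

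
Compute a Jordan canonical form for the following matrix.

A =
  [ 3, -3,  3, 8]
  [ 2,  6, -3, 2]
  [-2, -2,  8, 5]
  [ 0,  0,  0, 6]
J_1(5) ⊕ J_3(6)

The characteristic polynomial is
  det(x·I − A) = x^4 - 23*x^3 + 198*x^2 - 756*x + 1080 = (x - 6)^3*(x - 5)

Eigenvalues and multiplicities (the geometric multiplicity of λ is n − rank(A − λI), which equals the number of Jordan blocks for λ):
  λ = 5: algebraic multiplicity = 1, geometric multiplicity = 1
  λ = 6: algebraic multiplicity = 3, geometric multiplicity = 1

Determining the block sizes for each eigenvalue:
  λ = 5: one block (gm = 1), so the single block has size am = 1 → block sizes [1]
  λ = 6: one block (gm = 1), so the single block has size am = 3 → block sizes [3]

Assembling the blocks gives a Jordan form
J =
  [5, 0, 0, 0]
  [0, 6, 1, 0]
  [0, 0, 6, 1]
  [0, 0, 0, 6]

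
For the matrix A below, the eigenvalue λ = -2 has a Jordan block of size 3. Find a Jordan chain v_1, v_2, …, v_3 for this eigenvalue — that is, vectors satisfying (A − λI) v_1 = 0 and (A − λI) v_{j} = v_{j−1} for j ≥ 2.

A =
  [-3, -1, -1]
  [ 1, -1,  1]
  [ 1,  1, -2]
A Jordan chain for λ = -2 of length 3:
v_1 = (-1, 1, 0)ᵀ
v_2 = (-1, 1, 1)ᵀ
v_3 = (1, 0, 0)ᵀ

Let N = A − (-2)·I. We want v_3 with N^3 v_3 = 0 but N^2 v_3 ≠ 0; then v_{j-1} := N · v_j for j = 3, …, 2.

Pick v_3 = (1, 0, 0)ᵀ.
Then v_2 = N · v_3 = (-1, 1, 1)ᵀ.
Then v_1 = N · v_2 = (-1, 1, 0)ᵀ.

Sanity check: (A − (-2)·I) v_1 = (0, 0, 0)ᵀ = 0. ✓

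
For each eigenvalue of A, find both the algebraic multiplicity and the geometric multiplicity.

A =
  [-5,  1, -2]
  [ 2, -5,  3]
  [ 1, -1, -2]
λ = -4: alg = 3, geom = 1

Step 1 — factor the characteristic polynomial to read off the algebraic multiplicities:
  χ_A(x) = (x + 4)^3

Step 2 — compute geometric multiplicities via the rank-nullity identity g(λ) = n − rank(A − λI):
  rank(A − (-4)·I) = 2, so dim ker(A − (-4)·I) = n − 2 = 1

Summary:
  λ = -4: algebraic multiplicity = 3, geometric multiplicity = 1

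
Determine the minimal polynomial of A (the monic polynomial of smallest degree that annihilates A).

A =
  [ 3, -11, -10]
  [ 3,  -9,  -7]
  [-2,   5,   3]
x^3 + 3*x^2 + 3*x + 1

The characteristic polynomial is χ_A(x) = (x + 1)^3, so the eigenvalues are known. The minimal polynomial is
  m_A(x) = Π_λ (x − λ)^{k_λ}
where k_λ is the size of the *largest* Jordan block for λ (equivalently, the smallest k with (A − λI)^k v = 0 for every generalised eigenvector v of λ).

  λ = -1: largest Jordan block has size 3, contributing (x + 1)^3

So m_A(x) = (x + 1)^3 = x^3 + 3*x^2 + 3*x + 1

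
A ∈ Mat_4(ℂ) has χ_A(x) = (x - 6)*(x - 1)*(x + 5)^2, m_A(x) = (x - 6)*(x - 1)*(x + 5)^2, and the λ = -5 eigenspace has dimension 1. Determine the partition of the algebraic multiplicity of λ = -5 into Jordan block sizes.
Block sizes for λ = -5: [2]

Step 1 — from the characteristic polynomial, algebraic multiplicity of λ = -5 is 2. From dim ker(A − (-5)·I) = 1, there are exactly 1 Jordan blocks for λ = -5.
Step 2 — from the minimal polynomial, the factor (x + 5)^2 tells us the largest block for λ = -5 has size 2.
Step 3 — with total size 2, 1 blocks, and largest block 2, the block sizes (in nonincreasing order) are [2].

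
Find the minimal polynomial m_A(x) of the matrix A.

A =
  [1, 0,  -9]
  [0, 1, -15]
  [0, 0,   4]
x^2 - 5*x + 4

The characteristic polynomial is χ_A(x) = (x - 4)*(x - 1)^2, so the eigenvalues are known. The minimal polynomial is
  m_A(x) = Π_λ (x − λ)^{k_λ}
where k_λ is the size of the *largest* Jordan block for λ (equivalently, the smallest k with (A − λI)^k v = 0 for every generalised eigenvector v of λ).

  λ = 1: largest Jordan block has size 1, contributing (x − 1)
  λ = 4: largest Jordan block has size 1, contributing (x − 4)

So m_A(x) = (x - 4)*(x - 1) = x^2 - 5*x + 4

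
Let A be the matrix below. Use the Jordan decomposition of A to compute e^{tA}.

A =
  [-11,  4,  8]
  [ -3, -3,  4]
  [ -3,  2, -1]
e^{tA} =
  [-6*t*exp(-5*t) + exp(-5*t), 4*t*exp(-5*t), 8*t*exp(-5*t)]
  [-3*t*exp(-5*t), 2*t*exp(-5*t) + exp(-5*t), 4*t*exp(-5*t)]
  [-3*t*exp(-5*t), 2*t*exp(-5*t), 4*t*exp(-5*t) + exp(-5*t)]

Strategy: write A = P · J · P⁻¹ where J is a Jordan canonical form, so e^{tA} = P · e^{tJ} · P⁻¹, and e^{tJ} can be computed block-by-block.

A has Jordan form
J =
  [-5,  1,  0]
  [ 0, -5,  0]
  [ 0,  0, -5]
(up to reordering of blocks).

Per-block formulas:
  For a 1×1 block at λ = -5: exp(t · [-5]) = [e^(-5t)].
  For a 2×2 Jordan block J_2(-5): exp(t · J_2(-5)) = e^(-5t)·(I + t·N), where N is the 2×2 nilpotent shift.

After assembling e^{tJ} and conjugating by P, we get:

e^{tA} =
  [-6*t*exp(-5*t) + exp(-5*t), 4*t*exp(-5*t), 8*t*exp(-5*t)]
  [-3*t*exp(-5*t), 2*t*exp(-5*t) + exp(-5*t), 4*t*exp(-5*t)]
  [-3*t*exp(-5*t), 2*t*exp(-5*t), 4*t*exp(-5*t) + exp(-5*t)]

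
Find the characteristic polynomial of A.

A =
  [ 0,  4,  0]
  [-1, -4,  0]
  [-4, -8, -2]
x^3 + 6*x^2 + 12*x + 8

Expanding det(x·I − A) (e.g. by cofactor expansion or by noting that A is similar to its Jordan form J, which has the same characteristic polynomial as A) gives
  χ_A(x) = x^3 + 6*x^2 + 12*x + 8
which factors as (x + 2)^3. The eigenvalues (with algebraic multiplicities) are λ = -2 with multiplicity 3.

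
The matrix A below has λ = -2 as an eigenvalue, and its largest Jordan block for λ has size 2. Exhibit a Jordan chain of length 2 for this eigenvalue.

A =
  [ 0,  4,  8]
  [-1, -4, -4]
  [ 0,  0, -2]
A Jordan chain for λ = -2 of length 2:
v_1 = (2, -1, 0)ᵀ
v_2 = (1, 0, 0)ᵀ

Let N = A − (-2)·I. We want v_2 with N^2 v_2 = 0 but N^1 v_2 ≠ 0; then v_{j-1} := N · v_j for j = 2, …, 2.

Pick v_2 = (1, 0, 0)ᵀ.
Then v_1 = N · v_2 = (2, -1, 0)ᵀ.

Sanity check: (A − (-2)·I) v_1 = (0, 0, 0)ᵀ = 0. ✓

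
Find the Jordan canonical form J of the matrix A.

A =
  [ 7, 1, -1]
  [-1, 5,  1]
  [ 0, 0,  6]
J_2(6) ⊕ J_1(6)

The characteristic polynomial is
  det(x·I − A) = x^3 - 18*x^2 + 108*x - 216 = (x - 6)^3

Eigenvalues and multiplicities (the geometric multiplicity of λ is n − rank(A − λI), which equals the number of Jordan blocks for λ):
  λ = 6: algebraic multiplicity = 3, geometric multiplicity = 2

Determining the block sizes for each eigenvalue:
  λ = 6: 2 blocks summing to 3 forces exactly one block of size 2 and the rest size 1 → block sizes [2, 1]

Assembling the blocks gives a Jordan form
J =
  [6, 1, 0]
  [0, 6, 0]
  [0, 0, 6]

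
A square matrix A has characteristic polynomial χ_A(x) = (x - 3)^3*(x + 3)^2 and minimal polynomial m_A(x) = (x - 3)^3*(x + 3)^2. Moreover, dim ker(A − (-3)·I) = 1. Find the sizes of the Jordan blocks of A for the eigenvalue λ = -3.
Block sizes for λ = -3: [2]

Step 1 — from the characteristic polynomial, algebraic multiplicity of λ = -3 is 2. From dim ker(A − (-3)·I) = 1, there are exactly 1 Jordan blocks for λ = -3.
Step 2 — from the minimal polynomial, the factor (x + 3)^2 tells us the largest block for λ = -3 has size 2.
Step 3 — with total size 2, 1 blocks, and largest block 2, the block sizes (in nonincreasing order) are [2].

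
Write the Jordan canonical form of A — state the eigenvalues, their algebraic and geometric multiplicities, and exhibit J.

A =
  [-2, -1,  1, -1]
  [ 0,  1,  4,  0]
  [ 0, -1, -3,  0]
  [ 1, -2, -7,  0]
J_2(-1) ⊕ J_2(-1)

The characteristic polynomial is
  det(x·I − A) = x^4 + 4*x^3 + 6*x^2 + 4*x + 1 = (x + 1)^4

Eigenvalues and multiplicities (the geometric multiplicity of λ is n − rank(A − λI), which equals the number of Jordan blocks for λ):
  λ = -1: algebraic multiplicity = 4, geometric multiplicity = 2

Determining the block sizes for each eigenvalue:
  λ = -1: with am = 4 and gm = 2, the partition is not yet determined (e.g. several partitions of 4 into 2 parts exist). Let N = A − (-1)·I. Computing rank(N^1) = 2, rank(N^2) = 0; the number of blocks of size ≥ j is rank(N^{j−1}) − rank(N^j), giving [2, 2]. So we have 2 block(s) of size 2 → block sizes [2, 2]

Assembling the blocks gives a Jordan form
J =
  [-1,  1,  0,  0]
  [ 0, -1,  0,  0]
  [ 0,  0, -1,  1]
  [ 0,  0,  0, -1]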